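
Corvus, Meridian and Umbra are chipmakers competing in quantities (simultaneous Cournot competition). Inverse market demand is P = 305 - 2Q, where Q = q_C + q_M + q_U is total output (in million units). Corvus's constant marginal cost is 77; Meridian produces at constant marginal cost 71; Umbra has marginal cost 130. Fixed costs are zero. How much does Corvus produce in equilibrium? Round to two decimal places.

Corvus's profit: π_C = (305 - 2Q)q_C - (77q_C). Setting ∂π_C/∂q_C = 0: 228 - 4q_C - 2(q_M + q_U) = 0.
Meridian's profit: π_M = (305 - 2Q)q_M - (71q_M). Setting ∂π_M/∂q_M = 0: 234 - 4q_M - 2(q_C + q_U) = 0.
Umbra's first-order condition: 175 - 4q_U - 2(q_C + q_M) = 0.
Adding the 3 conditions: 637 − 4Q − 4Q = 0, i.e. Q = 637/8.
Back-substituting: q_C = (228 − 637/4)/2 = 275/8, q_M = (234 − 637/4)/2 = 299/8, q_U = (175 − 637/4)/2 = 63/8.

34.38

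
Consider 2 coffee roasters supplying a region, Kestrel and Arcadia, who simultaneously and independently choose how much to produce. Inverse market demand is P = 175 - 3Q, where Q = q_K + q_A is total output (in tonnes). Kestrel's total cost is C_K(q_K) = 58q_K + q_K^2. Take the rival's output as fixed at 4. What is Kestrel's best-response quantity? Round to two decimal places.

13.13

With the rival's output fixed at 4, Kestrel's profit is π_K = (175 - 3·4 - 3q_K)q_K - (58q_K + q_K²) = (163 - 3q_K)q_K - (58q_K + q_K²).
∂π_K/∂q_K = 105 - 8q_K = 0, so q_K = 105/8.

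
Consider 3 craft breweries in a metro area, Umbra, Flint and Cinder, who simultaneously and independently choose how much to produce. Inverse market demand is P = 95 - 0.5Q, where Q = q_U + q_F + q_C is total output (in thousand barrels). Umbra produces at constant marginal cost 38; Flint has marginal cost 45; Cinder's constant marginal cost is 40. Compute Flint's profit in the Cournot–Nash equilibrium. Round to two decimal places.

Umbra's profit: π_U = (95 - 0.5Q)q_U - (38q_U). Setting ∂π_U/∂q_U = 0: 57 - q_U - (1/2)(q_F + q_C) = 0.
Flint's profit: π_F = (95 - 0.5Q)q_F - (45q_F). Setting ∂π_F/∂q_F = 0: 50 - q_F - (1/2)(q_U + q_C) = 0.
Cinder's first-order condition: 55 - q_C - (1/2)(q_U + q_F) = 0.
Summing all 3 equations gives 162 − 2Q = 0, hence Q = 81.
Back-substituting: q_U = (57 − 81/2)/(1/2) = 33, q_F = (50 − 81/2)/(1/2) = 19, q_C = (55 − 81/2)/(1/2) = 29.
Price P = 95 - (1/2)·81 = 109/2.
Flint's profit: (109/2 - 45)·19 = 361/2.

180.50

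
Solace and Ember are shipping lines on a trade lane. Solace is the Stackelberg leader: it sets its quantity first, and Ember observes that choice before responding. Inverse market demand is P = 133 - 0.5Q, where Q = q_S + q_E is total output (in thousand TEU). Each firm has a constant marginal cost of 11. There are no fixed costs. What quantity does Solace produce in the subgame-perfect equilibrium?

The follower Ember best-responds to any q_S: π_E = (133 - 0.5Q)q_E - 11q_E.
Follower FOC: 122 - (1/2)q_S - q_E = 0, so q_E(q_S) = (122 - (1/2)q_S).
Solace substitutes q_E(q_S) into its own profit: π_S = q_S(133 - (1/2)q_S - (122 - (1/2)q_S)/2) - 11q_S = (72 - (1/4)q_S)q_S - 11q_S.
Maximising: ∂π_S/∂q_S = 61 - (1/2)q_S = 0, giving q_S = 122.
Then q_E = (122 - (1/2)·122) = 61.

122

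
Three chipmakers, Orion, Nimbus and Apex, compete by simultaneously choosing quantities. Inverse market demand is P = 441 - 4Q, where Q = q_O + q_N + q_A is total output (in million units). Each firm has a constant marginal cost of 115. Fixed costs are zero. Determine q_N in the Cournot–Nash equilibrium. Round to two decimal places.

Each firm earns π_i = (441 - 4Q)q_i - 115q_i.
Setting ∂π_i/∂q_i = 0 with rivals' quantities fixed: 326 - 8q_i - 4·Σ_{j≠i} q_j = 0.
By symmetry each firm produces the same amount; substituting Σ_{j≠i} q_j = 2q_i yields q_i = 326/16 = 163/8.

20.38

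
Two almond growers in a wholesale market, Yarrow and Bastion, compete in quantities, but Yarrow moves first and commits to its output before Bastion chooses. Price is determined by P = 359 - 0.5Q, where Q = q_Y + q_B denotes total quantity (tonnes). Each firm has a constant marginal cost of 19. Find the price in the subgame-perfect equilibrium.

The follower Bastion best-responds to any q_Y: π_B = (359 - 0.5Q)q_B - 19q_B.
Follower FOC: 340 - (1/2)q_Y - q_B = 0, so q_B(q_Y) = (340 - (1/2)q_Y).
Yarrow substitutes q_B(q_Y) into its own profit: π_Y = q_Y(359 - (1/2)q_Y - (340 - (1/2)q_Y)/2) - 19q_Y = (189 - (1/4)q_Y)q_Y - 19q_Y.
The leader's first-order condition 170 - (1/2)q_Y = 0 yields q_Y = 340.
Then q_B = (340 - (1/2)·340) = 170.
Total output Q = 510, so price P = 359 - (1/2)·510 = 104.

104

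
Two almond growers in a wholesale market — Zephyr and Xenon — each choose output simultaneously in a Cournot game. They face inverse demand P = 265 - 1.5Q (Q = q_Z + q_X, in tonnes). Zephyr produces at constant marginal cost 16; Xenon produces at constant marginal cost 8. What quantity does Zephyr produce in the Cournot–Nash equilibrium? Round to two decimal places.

Zephyr's profit: π_Z = (265 - 1.5Q)q_Z - (16q_Z). Setting ∂π_Z/∂q_Z = 0: 249 - 3q_Z - (3/2)(q_X) = 0.
Xenon's profit: π_X = (265 - 1.5Q)q_X - (8q_X). Setting ∂π_X/∂q_X = 0: 257 - 3q_X - (3/2)(q_Z) = 0.
Rearranging gives the reaction functions q_Z = (249 - (3/2)q_X)/3 and q_X = (257 - (3/2)q_Z)/3.
Substituting one into the other gives q_Z = 482/9 and q_X = 530/9.

53.56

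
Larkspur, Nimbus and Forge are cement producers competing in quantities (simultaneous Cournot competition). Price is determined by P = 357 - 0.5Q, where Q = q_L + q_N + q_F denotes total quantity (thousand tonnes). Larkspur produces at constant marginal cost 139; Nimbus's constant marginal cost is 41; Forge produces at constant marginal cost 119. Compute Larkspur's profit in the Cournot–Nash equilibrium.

Larkspur's profit: π_L = (357 - 0.5Q)q_L - (139q_L). Setting ∂π_L/∂q_L = 0: 218 - q_L - (1/2)(q_N + q_F) = 0.
Nimbus's profit: π_N = (357 - 0.5Q)q_N - (41q_N). Setting ∂π_N/∂q_N = 0: 316 - q_N - (1/2)(q_L + q_F) = 0.
Forge's profit: π_F = (357 - 0.5Q)q_F - (119q_F). Setting ∂π_F/∂q_F = 0: 238 - q_F - (1/2)(q_L + q_N) = 0.
Adding the 3 conditions: 772 − Q − Q = 0, i.e. Q = 386.
Back-substituting: q_L = (218 − 193)/(1/2) = 50, q_N = (316 − 193)/(1/2) = 246, q_F = (238 − 193)/(1/2) = 90.
Price P = 357 - (1/2)·386 = 164.
Larkspur's profit: (164 - 139)·50 = 1250.

1250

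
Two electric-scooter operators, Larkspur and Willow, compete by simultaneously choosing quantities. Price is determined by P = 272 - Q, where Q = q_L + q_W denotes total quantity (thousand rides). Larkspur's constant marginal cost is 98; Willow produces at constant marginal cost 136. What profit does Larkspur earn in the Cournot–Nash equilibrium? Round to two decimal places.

4993.78

Larkspur's profit: π_L = (272 - Q)q_L - (98q_L). Setting ∂π_L/∂q_L = 0: 174 - 2q_L - (q_W) = 0.
Willow's first-order condition: 136 - 2q_W - (q_L) = 0.
Rearranging gives the reaction functions q_L = (174 - q_W)/2 and q_W = (136 - q_L)/2.
Solving the pair: q_L = 212/3, q_W = 98/3.
Price P = 272 - 310/3 = 506/3.
Larkspur's profit: (506/3 - 98)·(212/3) = 4993.7778.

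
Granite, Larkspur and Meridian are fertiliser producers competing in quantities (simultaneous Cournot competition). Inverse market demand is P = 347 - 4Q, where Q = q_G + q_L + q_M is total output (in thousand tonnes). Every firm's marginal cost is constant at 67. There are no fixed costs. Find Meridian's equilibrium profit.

1225

A representative firm's profit is π_i = q_i(347 - 4Q) - 67q_i.
First-order condition (treating rivals' output as given): 280 - 8q_i - 4·Σ_{j≠i} q_j = 0.
By symmetry each firm produces the same amount; substituting Σ_{j≠i} q_j = 2q_i yields q_i = 280/16 = 35/2.
Price P = 347 - 4·(105/2) = 137.
Meridian's profit: (137 - 67)·(35/2) = 1225.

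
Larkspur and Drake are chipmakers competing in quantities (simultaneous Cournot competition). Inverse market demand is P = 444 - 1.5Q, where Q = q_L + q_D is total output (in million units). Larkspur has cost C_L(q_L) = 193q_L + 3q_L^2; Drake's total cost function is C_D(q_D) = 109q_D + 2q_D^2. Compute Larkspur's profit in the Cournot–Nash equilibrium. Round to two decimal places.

Larkspur's profit: π_L = (444 - 1.5Q)q_L - (193q_L + 3q_L²). Setting ∂π_L/∂q_L = 0: 251 - 9q_L - (3/2)(q_D) = 0.
Drake's first-order condition: 335 - 7q_D - (3/2)(q_L) = 0.
Best responses: q_L = (251 - (3/2)q_D)/9, q_D = (335 - (3/2)q_L)/7.
Solving the pair: q_L = 20.6502, q_D = 43.4321.
Price P = 444 - (3/2)·64.0823 = 347.8765.
Larkspur's profit: 347.8765·20.6502 - 193·20.6502 - 3·20.6502² = 1918.9395.

1918.94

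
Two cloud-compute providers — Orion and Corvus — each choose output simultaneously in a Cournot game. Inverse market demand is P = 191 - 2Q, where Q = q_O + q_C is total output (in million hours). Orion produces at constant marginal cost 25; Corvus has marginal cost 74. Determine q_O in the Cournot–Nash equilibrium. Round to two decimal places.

Orion's profit: π_O = (191 - 2Q)q_O - (25q_O). Setting ∂π_O/∂q_O = 0: 166 - 4q_O - 2(q_C) = 0.
Corvus's first-order condition: 117 - 4q_C - 2(q_O) = 0.
So q_O = (166 - 2q_C)/4 and q_C = (117 - 2q_O)/4.
Solving the pair: q_O = 215/6, q_C = 34/3.

35.83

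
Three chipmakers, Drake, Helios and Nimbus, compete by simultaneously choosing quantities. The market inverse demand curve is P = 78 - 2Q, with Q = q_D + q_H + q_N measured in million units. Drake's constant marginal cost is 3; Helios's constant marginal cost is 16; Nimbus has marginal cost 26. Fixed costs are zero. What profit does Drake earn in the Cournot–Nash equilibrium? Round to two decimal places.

Drake's profit: π_D = (78 - 2Q)q_D - (3q_D). Setting ∂π_D/∂q_D = 0: 75 - 4q_D - 2(q_H + q_N) = 0.
Helios's profit: π_H = (78 - 2Q)q_H - (16q_H). Setting ∂π_H/∂q_H = 0: 62 - 4q_H - 2(q_D + q_N) = 0.
Nimbus's first-order condition: 52 - 4q_N - 2(q_D + q_H) = 0.
Summing all 3 equations gives 189 − 8Q = 0, hence Q = 189/8.
Back-substituting: q_D = (75 − 189/4)/2 = 111/8, q_H = (62 − 189/4)/2 = 59/8, q_N = (52 − 189/4)/2 = 19/8.
Price P = 78 - 2·(189/8) = 123/4.
Drake's profit: (123/4 - 3)·(111/8) = 385.0313.

385.03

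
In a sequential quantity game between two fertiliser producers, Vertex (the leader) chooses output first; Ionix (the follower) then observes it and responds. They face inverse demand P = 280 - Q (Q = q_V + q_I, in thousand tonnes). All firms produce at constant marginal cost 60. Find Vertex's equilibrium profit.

6050

Solve by backward induction. Given q_V, the follower Ionix maximises π_I = (280 - q_V - q_I)q_I - 60q_I.
Follower FOC: 220 - q_V - 2q_I = 0, so q_I(q_V) = (220 - q_V)/2.
Vertex substitutes q_I(q_V) into its own profit: π_V = q_V(280 - q_V - (220 - q_V)/2) - 60q_V = (170 - (1/2)q_V)q_V - 60q_V.
The leader's first-order condition 110 - q_V = 0 yields q_V = 110.
Then q_I = (220 - 110)/2 = 55.
Price P = 280 - 165 = 115.
Vertex's profit: (115 - 60)·110 = 6050.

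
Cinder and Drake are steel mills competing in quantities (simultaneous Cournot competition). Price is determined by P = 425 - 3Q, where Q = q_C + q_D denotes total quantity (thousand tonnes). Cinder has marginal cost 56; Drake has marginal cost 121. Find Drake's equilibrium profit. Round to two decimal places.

Cinder's profit: π_C = (425 - 3Q)q_C - (56q_C). Setting ∂π_C/∂q_C = 0: 369 - 6q_C - 3(q_D) = 0.
Drake's first-order condition: 304 - 6q_D - 3(q_C) = 0.
Rearranging gives the reaction functions q_C = (369 - 3q_D)/6 and q_D = (304 - 3q_C)/6.
Solving the pair: q_C = 434/9, q_D = 239/9.
Price P = 425 - 3·(673/9) = 602/3.
Drake's profit: (602/3 - 121)·(239/9) = 2115.5926.

2115.59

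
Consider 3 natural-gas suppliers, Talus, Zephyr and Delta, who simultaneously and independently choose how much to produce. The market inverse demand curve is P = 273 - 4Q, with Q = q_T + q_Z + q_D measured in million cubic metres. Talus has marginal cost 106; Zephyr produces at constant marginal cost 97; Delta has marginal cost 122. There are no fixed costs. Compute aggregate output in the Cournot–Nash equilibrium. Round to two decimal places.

Talus's profit: π_T = (273 - 4Q)q_T - (106q_T). Setting ∂π_T/∂q_T = 0: 167 - 8q_T - 4(q_Z + q_D) = 0.
Zephyr's profit: π_Z = (273 - 4Q)q_Z - (97q_Z). Setting ∂π_Z/∂q_Z = 0: 176 - 8q_Z - 4(q_T + q_D) = 0.
Delta's profit: π_D = (273 - 4Q)q_D - (122q_D). Setting ∂π_D/∂q_D = 0: 151 - 8q_D - 4(q_T + q_Z) = 0.
Adding the 3 conditions: 494 − 8Q − 8Q = 0, i.e. Q = 247/8.
Back-substituting: q_T = (167 − 247/2)/4 = 87/8, q_Z = (176 − 247/2)/4 = 105/8, q_D = (151 − 247/2)/4 = 55/8.
Total output Q = 87/8 + 105/8 + 55/8 = 247/8.

30.88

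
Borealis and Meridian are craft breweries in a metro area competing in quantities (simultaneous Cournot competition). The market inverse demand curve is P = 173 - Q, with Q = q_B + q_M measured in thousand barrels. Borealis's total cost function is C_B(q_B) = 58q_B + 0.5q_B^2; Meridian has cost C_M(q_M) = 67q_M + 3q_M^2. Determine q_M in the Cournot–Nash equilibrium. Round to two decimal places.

8.83

Borealis's profit: π_B = (173 - Q)q_B - (58q_B + (1/2)q_B²). Setting ∂π_B/∂q_B = 0: 115 - 3q_B - (q_M) = 0.
Meridian's first-order condition: 106 - 8q_M - (q_B) = 0.
Best responses: q_B = (115 - q_M)/3, q_M = (106 - q_B)/8.
Solving the pair: q_B = 814/23, q_M = 203/23.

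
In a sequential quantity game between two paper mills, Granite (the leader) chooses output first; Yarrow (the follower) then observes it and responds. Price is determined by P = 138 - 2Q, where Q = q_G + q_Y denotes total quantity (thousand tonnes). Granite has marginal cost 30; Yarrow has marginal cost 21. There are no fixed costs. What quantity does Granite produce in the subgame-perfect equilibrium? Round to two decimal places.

Solve by backward induction. Given q_G, the follower Yarrow maximises π_Y = (138 - 2q_G - 2q_Y)q_Y - 21q_Y.
Follower FOC: 117 - 2q_G - 4q_Y = 0, so q_Y(q_G) = (117 - 2q_G)/4.
The leader anticipates this reaction. Substituting into P = 138 - 2Q gives P = 159/2 - q_G, so π_G = (159/2 - q_G)q_G - 30q_G.
Leader FOC: 99/2 - 2q_G = 0, so q_G = 99/4.
Then q_Y = (117 - 2·(99/4))/4 = 135/8.

24.75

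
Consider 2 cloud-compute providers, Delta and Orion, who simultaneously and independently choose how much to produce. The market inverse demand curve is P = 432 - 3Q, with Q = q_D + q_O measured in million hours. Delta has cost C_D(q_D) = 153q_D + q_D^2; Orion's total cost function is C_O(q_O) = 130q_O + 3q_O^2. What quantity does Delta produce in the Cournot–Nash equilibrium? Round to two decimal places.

28.07

Delta's profit: π_D = (432 - 3Q)q_D - (153q_D + q_D²). Setting ∂π_D/∂q_D = 0: 279 - 8q_D - 3(q_O) = 0.
Orion's profit: π_O = (432 - 3Q)q_O - (130q_O + 3q_O²). Setting ∂π_O/∂q_O = 0: 302 - 12q_O - 3(q_D) = 0.
So q_D = (279 - 3q_O)/8 and q_O = (302 - 3q_D)/12.
Solving the pair: q_D = 814/29, q_O = 1579/87.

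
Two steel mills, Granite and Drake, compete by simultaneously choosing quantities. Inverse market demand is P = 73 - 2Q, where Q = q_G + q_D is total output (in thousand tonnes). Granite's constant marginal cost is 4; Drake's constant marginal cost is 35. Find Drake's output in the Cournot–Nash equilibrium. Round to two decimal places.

1.17

Granite's profit: π_G = (73 - 2Q)q_G - (4q_G). Setting ∂π_G/∂q_G = 0: 69 - 4q_G - 2(q_D) = 0.
Drake's first-order condition: 38 - 4q_D - 2(q_G) = 0.
Best responses: q_G = (69 - 2q_D)/4, q_D = (38 - 2q_G)/4.
Substituting one into the other gives q_G = 50/3 and q_D = 7/6.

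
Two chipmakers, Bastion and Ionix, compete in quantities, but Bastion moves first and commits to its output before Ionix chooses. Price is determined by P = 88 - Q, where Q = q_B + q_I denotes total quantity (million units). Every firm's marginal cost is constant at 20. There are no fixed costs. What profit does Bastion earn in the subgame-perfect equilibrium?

578

Solve by backward induction. Given q_B, the follower Ionix maximises π_I = (88 - q_B - q_I)q_I - 20q_I.
Setting the follower's marginal profit to zero, 68 - q_B - 2q_I = 0, i.e. q_I = (68 - q_B)/2.
The leader anticipates this reaction. Substituting into P = 88 - Q gives P = 54 - (1/2)q_B, so π_B = (54 - (1/2)q_B)q_B - 20q_B.
Leader FOC: 34 - q_B = 0, so q_B = 34.
Then q_I = (68 - 34)/2 = 17.
Price P = 88 - 51 = 37.
Bastion's profit: (37 - 20)·34 = 578.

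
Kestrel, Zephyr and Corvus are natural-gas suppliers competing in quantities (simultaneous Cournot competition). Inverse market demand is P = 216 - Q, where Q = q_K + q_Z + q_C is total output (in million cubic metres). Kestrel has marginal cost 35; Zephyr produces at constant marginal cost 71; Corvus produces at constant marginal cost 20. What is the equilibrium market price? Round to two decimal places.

Kestrel's profit: π_K = (216 - Q)q_K - (35q_K). Setting ∂π_K/∂q_K = 0: 181 - 2q_K - (q_Z + q_C) = 0.
Zephyr's profit: π_Z = (216 - Q)q_Z - (71q_Z). Setting ∂π_Z/∂q_Z = 0: 145 - 2q_Z - (q_K + q_C) = 0.
Corvus's profit: π_C = (216 - Q)q_C - (20q_C). Setting ∂π_C/∂q_C = 0: 196 - 2q_C - (q_K + q_Z) = 0.
Adding the 3 first-order conditions: 522 − 4Q = 0, so Q = 261/2.
Back-substituting: q_K = (181 − 261/2) = 101/2, q_Z = (145 − 261/2) = 29/2, q_C = (196 − 261/2) = 131/2.
Total output Q = 261/2, so price P = 216 - 261/2 = 171/2.

85.50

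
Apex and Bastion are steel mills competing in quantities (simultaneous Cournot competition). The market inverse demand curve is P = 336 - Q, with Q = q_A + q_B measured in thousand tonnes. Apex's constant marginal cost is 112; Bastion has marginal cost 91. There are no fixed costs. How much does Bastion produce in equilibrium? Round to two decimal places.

Apex's profit: π_A = (336 - Q)q_A - (112q_A). Setting ∂π_A/∂q_A = 0: 224 - 2q_A - (q_B) = 0.
Bastion's profit: π_B = (336 - Q)q_B - (91q_B). Setting ∂π_B/∂q_B = 0: 245 - 2q_B - (q_A) = 0.
Rearranging gives the reaction functions q_A = (224 - q_B)/2 and q_B = (245 - q_A)/2.
Substituting one into the other gives q_A = 203/3 and q_B = 266/3.

88.67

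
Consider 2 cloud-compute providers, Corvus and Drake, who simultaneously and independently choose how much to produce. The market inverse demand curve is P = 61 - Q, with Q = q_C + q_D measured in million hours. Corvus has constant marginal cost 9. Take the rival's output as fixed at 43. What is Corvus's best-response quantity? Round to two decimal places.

4.50

With the rival's output fixed at 43, Corvus's profit is π_C = (61 - 43 - q_C)q_C - (9q_C) = (18 - q_C)q_C - (9q_C).
∂π_C/∂q_C = 9 - 2q_C = 0, so q_C = 9/2.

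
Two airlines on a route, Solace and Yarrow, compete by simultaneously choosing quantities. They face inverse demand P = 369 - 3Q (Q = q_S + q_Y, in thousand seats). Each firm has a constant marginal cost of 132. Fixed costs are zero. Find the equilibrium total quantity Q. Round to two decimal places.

52.67

Each firm earns π_i = (369 - 3Q)q_i - 132q_i.
Setting ∂π_i/∂q_i = 0 with rivals' quantities fixed: 237 - 6q_i - 3q_j = 0.
By symmetry each firm produces the same amount; substituting q_j = q_i yields q_i = 237/9 = 79/3.
Total output Q = 79/3 + 79/3 = 158/3.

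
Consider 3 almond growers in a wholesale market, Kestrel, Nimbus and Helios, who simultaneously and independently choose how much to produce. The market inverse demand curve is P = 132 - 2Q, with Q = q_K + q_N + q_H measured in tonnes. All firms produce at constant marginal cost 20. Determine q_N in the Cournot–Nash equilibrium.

Each firm earns π_i = (132 - 2Q)q_i - 20q_i.
Setting ∂π_i/∂q_i = 0 with rivals' quantities fixed: 112 - 4q_i - 2·Σ_{j≠i} q_j = 0.
By symmetry each firm produces the same amount; substituting Σ_{j≠i} q_j = 2q_i yields q_i = 112/8 = 14.

14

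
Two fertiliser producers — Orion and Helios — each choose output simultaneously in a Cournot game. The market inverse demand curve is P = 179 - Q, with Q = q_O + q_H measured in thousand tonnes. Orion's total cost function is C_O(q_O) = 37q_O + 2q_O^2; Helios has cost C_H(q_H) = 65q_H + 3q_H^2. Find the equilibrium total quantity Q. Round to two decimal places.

33.28

Orion's profit: π_O = (179 - Q)q_O - (37q_O + 2q_O²). Setting ∂π_O/∂q_O = 0: 142 - 6q_O - (q_H) = 0.
Helios's profit: π_H = (179 - Q)q_H - (65q_H + 3q_H²). Setting ∂π_H/∂q_H = 0: 114 - 8q_H - (q_O) = 0.
Rearranging gives the reaction functions q_O = (142 - q_H)/6 and q_H = (114 - q_O)/8.
Substituting one into the other gives q_O = 1022/47 and q_H = 542/47.
Total output Q = 1022/47 + 542/47 = 1564/47.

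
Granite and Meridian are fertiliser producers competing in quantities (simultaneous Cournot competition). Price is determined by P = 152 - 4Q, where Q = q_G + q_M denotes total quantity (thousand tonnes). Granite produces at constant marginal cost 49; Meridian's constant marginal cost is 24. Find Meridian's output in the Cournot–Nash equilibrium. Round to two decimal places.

Granite's profit: π_G = (152 - 4Q)q_G - (49q_G). Setting ∂π_G/∂q_G = 0: 103 - 8q_G - 4(q_M) = 0.
Meridian's profit: π_M = (152 - 4Q)q_M - (24q_M). Setting ∂π_M/∂q_M = 0: 128 - 8q_M - 4(q_G) = 0.
So q_G = (103 - 4q_M)/8 and q_M = (128 - 4q_G)/8.
Substituting one into the other gives q_G = 13/2 and q_M = 51/4.

12.75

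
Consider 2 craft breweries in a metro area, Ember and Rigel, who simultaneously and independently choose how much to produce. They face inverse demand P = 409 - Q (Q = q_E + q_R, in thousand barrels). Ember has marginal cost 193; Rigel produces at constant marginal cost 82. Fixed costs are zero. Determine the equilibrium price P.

228

Ember's profit: π_E = (409 - Q)q_E - (193q_E). Setting ∂π_E/∂q_E = 0: 216 - 2q_E - (q_R) = 0.
Rigel's profit: π_R = (409 - Q)q_R - (82q_R). Setting ∂π_R/∂q_R = 0: 327 - 2q_R - (q_E) = 0.
Rearranging gives the reaction functions q_E = (216 - q_R)/2 and q_R = (327 - q_E)/2.
Substituting one into the other gives q_E = 35 and q_R = 146.
Total output Q = 181, so price P = 409 - 181 = 228.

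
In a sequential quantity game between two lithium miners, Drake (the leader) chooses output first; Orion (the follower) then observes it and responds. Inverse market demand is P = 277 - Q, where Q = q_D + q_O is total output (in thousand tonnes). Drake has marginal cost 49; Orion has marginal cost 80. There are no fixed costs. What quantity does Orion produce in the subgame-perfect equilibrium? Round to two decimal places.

The follower Orion best-responds to any q_D: π_O = (277 - Q)q_O - 80q_O.
Setting the follower's marginal profit to zero, 197 - q_D - 2q_O = 0, i.e. q_O = (197 - q_D)/2.
The leader anticipates this reaction. Substituting into P = 277 - Q gives P = 357/2 - (1/2)q_D, so π_D = (357/2 - (1/2)q_D)q_D - 49q_D.
Maximising: ∂π_D/∂q_D = 259/2 - q_D = 0, giving q_D = 259/2.
Then q_O = (197 - 259/2)/2 = 135/4.

33.75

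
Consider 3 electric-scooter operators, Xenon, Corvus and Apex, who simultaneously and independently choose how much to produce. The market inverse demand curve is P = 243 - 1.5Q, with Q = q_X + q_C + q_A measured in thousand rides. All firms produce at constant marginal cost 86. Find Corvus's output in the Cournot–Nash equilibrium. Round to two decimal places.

A representative firm's profit is π_i = q_i(243 - 1.5Q) - 86q_i.
Setting ∂π_i/∂q_i = 0 with rivals' quantities fixed: 157 - 3q_i - (3/2)·Σ_{j≠i} q_j = 0.
By symmetry each firm produces the same amount; substituting Σ_{j≠i} q_j = 2q_i yields q_i = 157/6.

26.17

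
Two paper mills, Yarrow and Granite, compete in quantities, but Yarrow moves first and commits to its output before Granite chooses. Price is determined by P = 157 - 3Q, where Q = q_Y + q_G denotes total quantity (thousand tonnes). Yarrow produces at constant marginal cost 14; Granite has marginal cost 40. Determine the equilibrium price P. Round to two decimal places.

Solve by backward induction. Given q_Y, the follower Granite maximises π_G = (157 - 3q_Y - 3q_G)q_G - 40q_G.
∂π_G/∂q_G = 117 - 3q_Y - 6q_G = 0 gives the reaction function q_G = (117 - 3q_Y)/6.
Yarrow substitutes q_G(q_Y) into its own profit: π_Y = q_Y(157 - 3q_Y - (117 - 3q_Y)/2) - 14q_Y = (197/2 - (3/2)q_Y)q_Y - 14q_Y.
Maximising: ∂π_Y/∂q_Y = 169/2 - 3q_Y = 0, giving q_Y = 169/6.
Then q_G = (117 - 3·(169/6))/6 = 65/12.
Total output Q = 403/12, so price P = 157 - 3·(403/12) = 225/4.

56.25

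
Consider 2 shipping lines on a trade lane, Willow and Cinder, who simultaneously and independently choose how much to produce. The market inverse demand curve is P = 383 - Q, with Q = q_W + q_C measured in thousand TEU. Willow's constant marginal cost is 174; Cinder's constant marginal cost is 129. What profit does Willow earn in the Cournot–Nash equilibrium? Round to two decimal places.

Willow's profit: π_W = (383 - Q)q_W - (174q_W). Setting ∂π_W/∂q_W = 0: 209 - 2q_W - (q_C) = 0.
Cinder's profit: π_C = (383 - Q)q_C - (129q_C). Setting ∂π_C/∂q_C = 0: 254 - 2q_C - (q_W) = 0.
So q_W = (209 - q_C)/2 and q_C = (254 - q_W)/2.
Solving the pair: q_W = 164/3, q_C = 299/3.
Price P = 383 - 463/3 = 686/3.
Willow's profit: (686/3 - 174)·(164/3) = 2988.4444.

2988.44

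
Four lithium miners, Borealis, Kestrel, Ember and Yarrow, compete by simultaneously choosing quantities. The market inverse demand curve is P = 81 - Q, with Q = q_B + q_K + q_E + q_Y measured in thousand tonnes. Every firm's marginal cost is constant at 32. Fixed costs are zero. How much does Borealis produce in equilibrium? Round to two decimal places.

9.80

A representative firm's profit is π_i = q_i(81 - Q) - 32q_i.
Setting ∂π_i/∂q_i = 0 with rivals' quantities fixed: 49 - 2q_i - Σ_{j≠i} q_j = 0.
By symmetry each firm produces the same amount; substituting Σ_{j≠i} q_j = 3q_i yields q_i = 49/5.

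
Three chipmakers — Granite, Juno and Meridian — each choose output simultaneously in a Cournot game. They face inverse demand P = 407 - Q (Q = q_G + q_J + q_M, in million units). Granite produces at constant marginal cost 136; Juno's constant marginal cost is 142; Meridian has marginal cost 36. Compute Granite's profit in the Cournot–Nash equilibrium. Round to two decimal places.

1958.06

Granite's profit: π_G = (407 - Q)q_G - (136q_G). Setting ∂π_G/∂q_G = 0: 271 - 2q_G - (q_J + q_M) = 0.
Juno's profit: π_J = (407 - Q)q_J - (142q_J). Setting ∂π_J/∂q_J = 0: 265 - 2q_J - (q_G + q_M) = 0.
Meridian's first-order condition: 371 - 2q_M - (q_G + q_J) = 0.
Adding the 3 conditions: 907 − 2Q − 2Q = 0, i.e. Q = 907/4.
Back-substituting: q_G = (271 − 907/4) = 177/4, q_J = (265 − 907/4) = 153/4, q_M = (371 − 907/4) = 577/4.
Price P = 407 - 907/4 = 721/4.
Granite's profit: (721/4 - 136)·(177/4) = 1958.0625.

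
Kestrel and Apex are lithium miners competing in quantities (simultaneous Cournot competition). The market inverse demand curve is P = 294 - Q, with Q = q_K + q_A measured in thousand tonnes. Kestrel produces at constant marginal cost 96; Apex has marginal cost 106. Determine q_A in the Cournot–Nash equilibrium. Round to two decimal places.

59.33

Kestrel's profit: π_K = (294 - Q)q_K - (96q_K). Setting ∂π_K/∂q_K = 0: 198 - 2q_K - (q_A) = 0.
Apex's first-order condition: 188 - 2q_A - (q_K) = 0.
So q_K = (198 - q_A)/2 and q_A = (188 - q_K)/2.
Solving the pair: q_K = 208/3, q_A = 178/3.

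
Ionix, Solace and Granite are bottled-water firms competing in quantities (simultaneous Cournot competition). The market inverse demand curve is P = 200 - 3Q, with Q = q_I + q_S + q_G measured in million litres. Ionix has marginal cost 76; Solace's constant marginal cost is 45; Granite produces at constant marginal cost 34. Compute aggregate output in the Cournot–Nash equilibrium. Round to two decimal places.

37.08

Ionix's profit: π_I = (200 - 3Q)q_I - (76q_I). Setting ∂π_I/∂q_I = 0: 124 - 6q_I - 3(q_S + q_G) = 0.
Solace's first-order condition: 155 - 6q_S - 3(q_I + q_G) = 0.
Granite's first-order condition: 166 - 6q_G - 3(q_I + q_S) = 0.
Adding the 3 conditions: 445 − 6Q − 6Q = 0, i.e. Q = 445/12.
Back-substituting: q_I = (124 − 445/4)/3 = 17/4, q_S = (155 − 445/4)/3 = 175/12, q_G = (166 − 445/4)/3 = 73/4.
Total output Q = 17/4 + 175/12 + 73/4 = 445/12.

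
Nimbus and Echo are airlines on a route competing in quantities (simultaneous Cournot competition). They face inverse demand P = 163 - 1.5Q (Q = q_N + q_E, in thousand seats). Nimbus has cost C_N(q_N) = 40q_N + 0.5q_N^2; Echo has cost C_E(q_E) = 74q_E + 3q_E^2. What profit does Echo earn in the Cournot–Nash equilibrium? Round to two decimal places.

116.20

Nimbus's profit: π_N = (163 - 1.5Q)q_N - (40q_N + (1/2)q_N²). Setting ∂π_N/∂q_N = 0: 123 - 4q_N - (3/2)(q_E) = 0.
Echo's first-order condition: 89 - 9q_E - (3/2)(q_N) = 0.
So q_N = (123 - (3/2)q_E)/4 and q_E = (89 - (3/2)q_N)/9.
Substituting one into the other gives q_N = 1298/45 and q_E = 686/135.
Price P = 163 - (3/2)·(916/27) = 1009/9.
Echo's profit: (1009/9)·(686/135) - 74·(686/135) - 3(686/135)² = 116.1965.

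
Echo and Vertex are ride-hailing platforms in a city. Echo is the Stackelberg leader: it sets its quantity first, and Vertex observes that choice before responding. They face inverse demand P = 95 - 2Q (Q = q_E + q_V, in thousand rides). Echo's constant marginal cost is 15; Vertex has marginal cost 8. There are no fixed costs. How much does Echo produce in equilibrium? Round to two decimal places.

18.25

Solve by backward induction. Given q_E, the follower Vertex maximises π_V = (95 - 2q_E - 2q_V)q_V - 8q_V.
∂π_V/∂q_V = 87 - 2q_E - 4q_V = 0 gives the reaction function q_V = (87 - 2q_E)/4.
The leader anticipates this reaction. Substituting into P = 95 - 2Q gives P = 103/2 - q_E, so π_E = (103/2 - q_E)q_E - 15q_E.
The leader's first-order condition 73/2 - 2q_E = 0 yields q_E = 73/4.
Then q_V = (87 - 2·(73/4))/4 = 101/8.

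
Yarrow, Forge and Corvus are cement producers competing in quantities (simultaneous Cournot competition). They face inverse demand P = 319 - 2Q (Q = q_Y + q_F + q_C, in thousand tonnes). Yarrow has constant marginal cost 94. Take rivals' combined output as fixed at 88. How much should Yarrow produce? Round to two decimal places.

12.25

With rivals' combined output fixed at 88, Yarrow's profit is π_Y = (319 - 2·88 - 2q_Y)q_Y - (94q_Y) = (143 - 2q_Y)q_Y - (94q_Y).
∂π_Y/∂q_Y = 49 - 4q_Y = 0, so q_Y = 49/4.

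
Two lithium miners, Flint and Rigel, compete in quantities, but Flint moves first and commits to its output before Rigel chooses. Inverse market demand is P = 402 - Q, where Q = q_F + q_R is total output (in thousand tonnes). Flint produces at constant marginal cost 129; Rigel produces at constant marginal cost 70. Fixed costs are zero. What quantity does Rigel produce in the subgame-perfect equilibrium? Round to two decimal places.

Solve by backward induction. Given q_F, the follower Rigel maximises π_R = (402 - q_F - q_R)q_R - 70q_R.
Follower FOC: 332 - q_F - 2q_R = 0, so q_R(q_F) = (332 - q_F)/2.
The leader anticipates this reaction. Substituting into P = 402 - Q gives P = 236 - (1/2)q_F, so π_F = (236 - (1/2)q_F)q_F - 129q_F.
The leader's first-order condition 107 - q_F = 0 yields q_F = 107.
Then q_R = (332 - 107)/2 = 225/2.

112.50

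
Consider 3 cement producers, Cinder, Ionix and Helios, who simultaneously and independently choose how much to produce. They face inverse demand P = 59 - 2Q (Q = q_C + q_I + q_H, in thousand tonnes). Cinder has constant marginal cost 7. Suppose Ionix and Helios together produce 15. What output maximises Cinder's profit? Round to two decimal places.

With rivals' combined output fixed at 15, Cinder's profit is π_C = (59 - 2·15 - 2q_C)q_C - (7q_C) = (29 - 2q_C)q_C - (7q_C).
∂π_C/∂q_C = 22 - 4q_C = 0, so q_C = 11/2.

5.50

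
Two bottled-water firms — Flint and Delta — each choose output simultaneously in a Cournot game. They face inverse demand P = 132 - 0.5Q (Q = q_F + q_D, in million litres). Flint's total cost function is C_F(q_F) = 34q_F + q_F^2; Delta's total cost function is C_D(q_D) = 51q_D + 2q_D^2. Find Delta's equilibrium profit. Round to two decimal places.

Flint's profit: π_F = (132 - 0.5Q)q_F - (34q_F + q_F²). Setting ∂π_F/∂q_F = 0: 98 - 3q_F - (1/2)(q_D) = 0.
Delta's first-order condition: 81 - 5q_D - (1/2)(q_F) = 0.
Best responses: q_F = (98 - (1/2)q_D)/3, q_D = (81 - (1/2)q_F)/5.
Substituting one into the other gives q_F = 1798/59 and q_D = 776/59.
Price P = 132 - (1/2)·43.6271 = 110.1864.
Delta's profit: 110.1864·(776/59) - 51·(776/59) - 2(776/59)² = 432.4734.

432.47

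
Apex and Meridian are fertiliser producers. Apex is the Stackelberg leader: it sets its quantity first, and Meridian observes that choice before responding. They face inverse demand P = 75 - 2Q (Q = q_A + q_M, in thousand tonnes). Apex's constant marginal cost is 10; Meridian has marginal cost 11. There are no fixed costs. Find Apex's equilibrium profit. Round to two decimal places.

The follower Meridian best-responds to any q_A: π_M = (75 - 2Q)q_M - 11q_M.
Setting the follower's marginal profit to zero, 64 - 2q_A - 4q_M = 0, i.e. q_M = (64 - 2q_A)/4.
Apex substitutes q_M(q_A) into its own profit: π_A = q_A(75 - 2q_A - (64 - 2q_A)/2) - 10q_A = (43 - q_A)q_A - 10q_A.
Leader FOC: 33 - 2q_A = 0, so q_A = 33/2.
Then q_M = (64 - 2·(33/2))/4 = 31/4.
Price P = 75 - 2·(97/4) = 53/2.
Apex's profit: (53/2 - 10)·(33/2) = 1089/4.

272.25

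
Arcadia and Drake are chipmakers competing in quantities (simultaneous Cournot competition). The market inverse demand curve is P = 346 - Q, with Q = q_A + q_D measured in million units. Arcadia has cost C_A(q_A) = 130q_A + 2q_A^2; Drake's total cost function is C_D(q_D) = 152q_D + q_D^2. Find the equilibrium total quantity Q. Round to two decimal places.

70.35

Arcadia's profit: π_A = (346 - Q)q_A - (130q_A + 2q_A²). Setting ∂π_A/∂q_A = 0: 216 - 6q_A - (q_D) = 0.
Drake's profit: π_D = (346 - Q)q_D - (152q_D + q_D²). Setting ∂π_D/∂q_D = 0: 194 - 4q_D - (q_A) = 0.
So q_A = (216 - q_D)/6 and q_D = (194 - q_A)/4.
Substituting one into the other gives q_A = 670/23 and q_D = 948/23.
Total output Q = 670/23 + 948/23 = 1618/23.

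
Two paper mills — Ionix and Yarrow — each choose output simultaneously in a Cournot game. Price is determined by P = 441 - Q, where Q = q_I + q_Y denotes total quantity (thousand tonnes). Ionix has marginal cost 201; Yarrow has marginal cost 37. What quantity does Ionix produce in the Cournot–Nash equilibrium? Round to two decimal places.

25.33

Ionix's profit: π_I = (441 - Q)q_I - (201q_I). Setting ∂π_I/∂q_I = 0: 240 - 2q_I - (q_Y) = 0.
Yarrow's profit: π_Y = (441 - Q)q_Y - (37q_Y). Setting ∂π_Y/∂q_Y = 0: 404 - 2q_Y - (q_I) = 0.
Rearranging gives the reaction functions q_I = (240 - q_Y)/2 and q_Y = (404 - q_I)/2.
Substituting one into the other gives q_I = 76/3 and q_Y = 568/3.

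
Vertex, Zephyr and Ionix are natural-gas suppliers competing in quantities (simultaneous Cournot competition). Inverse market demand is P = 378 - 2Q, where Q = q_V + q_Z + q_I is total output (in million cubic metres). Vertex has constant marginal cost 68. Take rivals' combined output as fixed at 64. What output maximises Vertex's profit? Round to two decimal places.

With rivals' combined output fixed at 64, Vertex's profit is π_V = (378 - 2·64 - 2q_V)q_V - (68q_V) = (250 - 2q_V)q_V - (68q_V).
∂π_V/∂q_V = 182 - 4q_V = 0, so q_V = 91/2.

45.50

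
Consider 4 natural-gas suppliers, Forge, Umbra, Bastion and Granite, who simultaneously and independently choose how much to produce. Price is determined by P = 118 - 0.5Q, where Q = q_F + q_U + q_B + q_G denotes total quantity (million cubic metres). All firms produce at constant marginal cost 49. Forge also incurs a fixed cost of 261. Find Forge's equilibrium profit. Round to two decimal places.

A representative firm's profit is π_i = q_i(118 - 0.5Q) - 49q_i.
First-order condition (treating rivals' output as given): 69 - q_i - (1/2)·Σ_{j≠i} q_j = 0.
With identical firms every q_j equals q_i, so Σ_{j≠i} q_j = 3q_i and 69 = (5/2)q_i, giving q_i = 138/5.
Price P = 118 - (1/2)·(552/5) = 314/5.
Forge's profit: (314/5 - 49)·(138/5) - 261 = 119.8800.

119.88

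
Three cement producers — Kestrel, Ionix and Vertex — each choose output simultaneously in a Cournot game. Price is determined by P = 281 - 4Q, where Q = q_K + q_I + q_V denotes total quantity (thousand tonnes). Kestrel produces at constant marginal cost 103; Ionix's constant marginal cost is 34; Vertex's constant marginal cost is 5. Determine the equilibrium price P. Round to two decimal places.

Kestrel's profit: π_K = (281 - 4Q)q_K - (103q_K). Setting ∂π_K/∂q_K = 0: 178 - 8q_K - 4(q_I + q_V) = 0.
Ionix's first-order condition: 247 - 8q_I - 4(q_K + q_V) = 0.
Vertex's profit: π_V = (281 - 4Q)q_V - (5q_V). Setting ∂π_V/∂q_V = 0: 276 - 8q_V - 4(q_K + q_I) = 0.
Adding the 3 first-order conditions: 701 − 16Q = 0, so Q = 701/16.
Back-substituting: q_K = (178 − 701/4)/4 = 11/16, q_I = (247 − 701/4)/4 = 287/16, q_V = (276 − 701/4)/4 = 403/16.
Total output Q = 701/16, so price P = 281 - 4·(701/16) = 423/4.

105.75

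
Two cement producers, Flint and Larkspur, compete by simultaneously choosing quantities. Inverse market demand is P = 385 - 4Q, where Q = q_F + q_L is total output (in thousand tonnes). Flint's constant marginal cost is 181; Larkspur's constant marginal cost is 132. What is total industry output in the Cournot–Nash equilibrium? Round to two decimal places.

Flint's profit: π_F = (385 - 4Q)q_F - (181q_F). Setting ∂π_F/∂q_F = 0: 204 - 8q_F - 4(q_L) = 0.
Larkspur's first-order condition: 253 - 8q_L - 4(q_F) = 0.
Rearranging gives the reaction functions q_F = (204 - 4q_L)/8 and q_L = (253 - 4q_F)/8.
Substituting one into the other gives q_F = 155/12 and q_L = 151/6.
Total output Q = 155/12 + 151/6 = 457/12.

38.08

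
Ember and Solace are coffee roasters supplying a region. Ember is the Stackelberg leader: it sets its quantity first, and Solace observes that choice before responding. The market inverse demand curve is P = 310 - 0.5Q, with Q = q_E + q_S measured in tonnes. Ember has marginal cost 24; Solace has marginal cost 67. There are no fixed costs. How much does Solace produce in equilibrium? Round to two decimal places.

Solve by backward induction. Given q_E, the follower Solace maximises π_S = (310 - (1/2)q_E - (1/2)q_S)q_S - 67q_S.
Setting the follower's marginal profit to zero, 243 - (1/2)q_E - q_S = 0, i.e. q_S = (243 - (1/2)q_E).
Ember substitutes q_S(q_E) into its own profit: π_E = q_E(310 - (1/2)q_E - (243 - (1/2)q_E)/2) - 24q_E = (377/2 - (1/4)q_E)q_E - 24q_E.
Leader FOC: 329/2 - (1/2)q_E = 0, so q_E = 329.
Then q_S = (243 - (1/2)·329) = 157/2.

78.50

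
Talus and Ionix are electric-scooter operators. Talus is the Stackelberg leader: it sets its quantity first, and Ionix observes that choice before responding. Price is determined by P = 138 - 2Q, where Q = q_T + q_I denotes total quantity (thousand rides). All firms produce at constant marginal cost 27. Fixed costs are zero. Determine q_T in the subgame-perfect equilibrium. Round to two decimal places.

27.75

The follower Ionix best-responds to any q_T: π_I = (138 - 2Q)q_I - 27q_I.
Setting the follower's marginal profit to zero, 111 - 2q_T - 4q_I = 0, i.e. q_I = (111 - 2q_T)/4.
Talus substitutes q_I(q_T) into its own profit: π_T = q_T(138 - 2q_T - (111 - 2q_T)/2) - 27q_T = (165/2 - q_T)q_T - 27q_T.
The leader's first-order condition 111/2 - 2q_T = 0 yields q_T = 111/4.
Then q_I = (111 - 2·(111/4))/4 = 111/8.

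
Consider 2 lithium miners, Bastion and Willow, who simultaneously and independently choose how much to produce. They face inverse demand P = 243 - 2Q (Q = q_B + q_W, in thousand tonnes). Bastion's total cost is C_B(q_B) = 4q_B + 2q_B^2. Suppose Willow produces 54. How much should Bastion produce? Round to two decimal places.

16.38

With the rival's output fixed at 54, Bastion's profit is π_B = (243 - 2·54 - 2q_B)q_B - (4q_B + 2q_B²) = (135 - 2q_B)q_B - (4q_B + 2q_B²).
∂π_B/∂q_B = 131 - 8q_B = 0, so q_B = 131/8.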